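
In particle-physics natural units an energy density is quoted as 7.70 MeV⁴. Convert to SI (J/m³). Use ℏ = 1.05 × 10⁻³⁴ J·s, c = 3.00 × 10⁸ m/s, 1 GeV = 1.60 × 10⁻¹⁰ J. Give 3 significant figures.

[E]/[L]³ = [E]⁴/(ℏc)³; restore (ℏc)⁻³.
1 GeV⁴ → 1/(ℏc)³ × (1 GeV in J)⁴ = 2.10 × 10³⁷ J/m³.
Convert the energy scale: 7.70 MeV⁴ = 7.70 × 10⁻¹² GeV⁴.
Result: 7.70 × 10⁻¹² × 2.10 × 10³⁷ = 1.61 × 10²⁶ J/m³.

1.61 × 10²⁶ J/m³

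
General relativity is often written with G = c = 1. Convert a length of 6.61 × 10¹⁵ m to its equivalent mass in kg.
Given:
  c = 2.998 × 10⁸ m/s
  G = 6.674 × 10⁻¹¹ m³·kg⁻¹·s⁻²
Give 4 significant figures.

8.902 × 10⁴² kg

Length → mass via c²/G.
6.61 × 10¹⁵ m × (c²/G) = 8.902 × 10⁴² kg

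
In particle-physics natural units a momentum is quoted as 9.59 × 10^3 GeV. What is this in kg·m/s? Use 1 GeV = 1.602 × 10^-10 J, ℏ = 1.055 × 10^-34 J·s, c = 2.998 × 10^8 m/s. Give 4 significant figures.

5.124 × 10^-15 kg·m/s

Momentum is [E]/c; divide by c.
1 GeV → 1/c × (1 GeV in J) = 5.344 × 10^-19 kg·m/s.
Result: 9.59 × 10^3 × 5.344 × 10^-19 = 5.124 × 10^-15 kg·m/s.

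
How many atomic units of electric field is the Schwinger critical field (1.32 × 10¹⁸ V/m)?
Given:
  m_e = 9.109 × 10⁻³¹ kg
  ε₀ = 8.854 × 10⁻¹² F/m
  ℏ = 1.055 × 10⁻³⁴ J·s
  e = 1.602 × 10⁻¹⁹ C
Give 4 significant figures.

2.573 × 10⁶

atomic unit of electric field: E_au = E_h/(e a₀) = m_e²e⁵/((4πε₀)³ℏ⁴) = 5.131 × 10¹¹ V/m.
1.32 × 10¹⁸ / 5.131 × 10¹¹ = 2.573 × 10⁶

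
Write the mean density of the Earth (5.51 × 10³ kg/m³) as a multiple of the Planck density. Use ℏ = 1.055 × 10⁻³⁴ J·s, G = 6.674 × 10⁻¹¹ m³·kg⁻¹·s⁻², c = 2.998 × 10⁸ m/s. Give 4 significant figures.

Planck density: ρ_P = c⁵/(ℏG²) = 5.154 × 10⁹⁶ kg/m³.
5.51 × 10³ / 5.154 × 10⁹⁶ = 1.069 × 10⁻⁹³

1.069 × 10⁻⁹³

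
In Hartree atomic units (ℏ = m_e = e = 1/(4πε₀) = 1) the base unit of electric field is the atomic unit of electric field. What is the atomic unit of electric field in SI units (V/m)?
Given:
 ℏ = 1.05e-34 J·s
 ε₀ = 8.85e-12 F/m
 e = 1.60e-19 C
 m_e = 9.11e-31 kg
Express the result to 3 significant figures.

5.20e11 V/m

E_au = E_h/(e a₀) = m_e²e⁵/((4πε₀)³ℏ⁴)
E_h = 4.38e-18 J
a₀ = 5.26e-11 m
E_h/(e·a₀) = 5.20e11 V/m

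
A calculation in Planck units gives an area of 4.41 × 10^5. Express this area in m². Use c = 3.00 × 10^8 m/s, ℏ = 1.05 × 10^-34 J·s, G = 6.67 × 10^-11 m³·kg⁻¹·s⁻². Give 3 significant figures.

One Planck area: A_P = ℏG/c³ = 2.59 × 10^-70 m².
4.41 × 10^5 × 2.59 × 10^-70 m² = 1.14 × 10^-64 m²

1.14 × 10^-64 m²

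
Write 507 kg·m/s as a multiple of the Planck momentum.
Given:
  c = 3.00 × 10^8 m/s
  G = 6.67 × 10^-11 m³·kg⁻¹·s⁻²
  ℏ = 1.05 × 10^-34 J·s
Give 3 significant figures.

Planck momentum: p_P = √(ℏc³/G) = 6.52 kg·m/s.
507 / 6.52 = 77.8

77.8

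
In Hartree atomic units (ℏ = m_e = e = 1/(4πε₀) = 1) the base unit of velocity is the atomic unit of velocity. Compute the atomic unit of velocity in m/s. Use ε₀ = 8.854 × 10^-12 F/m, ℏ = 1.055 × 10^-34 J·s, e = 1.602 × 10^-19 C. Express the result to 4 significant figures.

v_au = e²/(4πε₀ℏ)
  = 2.566 × 10^-38 / 1.174 × 10^-44
  = 2.186 × 10^6 m/s

2.186 × 10^6 m/s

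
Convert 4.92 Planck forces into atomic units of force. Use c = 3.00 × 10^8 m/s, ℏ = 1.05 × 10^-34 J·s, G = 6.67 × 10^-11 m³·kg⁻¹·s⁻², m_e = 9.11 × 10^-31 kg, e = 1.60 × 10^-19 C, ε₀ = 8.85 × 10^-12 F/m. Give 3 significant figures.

7.17 × 10^51

Planck force: F_P = c⁴/G = 1.21 × 10^44 N
atomic unit of force: F_au = E_h/a₀ = m_e²e⁶/((4πε₀)³ℏ⁴) = 8.33 × 10^-8 N
4.92 × 1.21 × 10^44 / 8.33 × 10^-8 = 7.17 × 10^51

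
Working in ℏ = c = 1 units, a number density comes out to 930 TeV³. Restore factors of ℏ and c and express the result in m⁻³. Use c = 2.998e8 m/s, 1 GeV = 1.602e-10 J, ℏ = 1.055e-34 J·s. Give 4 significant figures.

1.208e59 m⁻³

Number density is [L]⁻³ = [E]³/(ℏc)³.
1 GeV³ → 1/(ℏc)³ × (1 GeV in J)³ = 1.299e47 m⁻³.
Convert the energy scale: 930 TeV³ = 9.30e11 GeV³.
Result: 9.30e11 × 1.299e47 = 1.208e59 m⁻³.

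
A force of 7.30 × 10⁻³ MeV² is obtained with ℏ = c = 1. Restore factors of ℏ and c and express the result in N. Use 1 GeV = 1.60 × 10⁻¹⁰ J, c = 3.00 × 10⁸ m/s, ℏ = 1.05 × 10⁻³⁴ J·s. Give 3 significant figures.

Force is [E]/[L] = [E]²/(ℏc); restore (ℏc)⁻¹.
1 GeV² → 1/(ℏc) × (1 GeV in J)² = 8.13 × 10⁵ N.
Convert the energy scale: 7.30 × 10⁻³ MeV² = 7.30 × 10⁻⁹ GeV².
Result: 7.30 × 10⁻⁹ × 8.13 × 10⁵ = 5.93 × 10⁻³ N.

5.93 × 10⁻³ N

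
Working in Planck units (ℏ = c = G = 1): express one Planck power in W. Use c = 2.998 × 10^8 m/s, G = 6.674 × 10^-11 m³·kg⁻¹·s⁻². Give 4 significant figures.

3.629 × 10^52 W

The unique combination of the constants set to 1 with dimensions of power is P_P = c⁵/G.
  = 2.422 × 10^42 / 6.674 × 10^-11
  = 3.629 × 10^52 W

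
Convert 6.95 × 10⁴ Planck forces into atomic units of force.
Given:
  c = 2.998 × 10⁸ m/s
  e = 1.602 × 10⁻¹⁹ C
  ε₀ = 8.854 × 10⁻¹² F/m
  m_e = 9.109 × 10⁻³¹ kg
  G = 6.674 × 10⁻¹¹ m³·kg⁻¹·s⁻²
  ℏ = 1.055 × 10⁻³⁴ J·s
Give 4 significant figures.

Planck force: F_P = c⁴/G = 1.210 × 10⁴⁴ N
atomic unit of force: F_au = E_h/a₀ = m_e²e⁶/((4πε₀)³ℏ⁴) = 8.220 × 10⁻⁸ N
6.95 × 10⁴ × 1.210 × 10⁴⁴ / 8.220 × 10⁻⁸ = 1.023 × 10⁵⁶

1.023 × 10⁵⁶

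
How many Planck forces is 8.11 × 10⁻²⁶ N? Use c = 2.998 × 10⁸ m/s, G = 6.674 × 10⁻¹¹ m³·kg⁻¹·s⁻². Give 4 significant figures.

Planck force: F_P = c⁴/G = 1.210 × 10⁴⁴ N.
8.11 × 10⁻²⁶ / 1.210 × 10⁴⁴ = 6.700 × 10⁻⁷⁰

6.700 × 10⁻⁷⁰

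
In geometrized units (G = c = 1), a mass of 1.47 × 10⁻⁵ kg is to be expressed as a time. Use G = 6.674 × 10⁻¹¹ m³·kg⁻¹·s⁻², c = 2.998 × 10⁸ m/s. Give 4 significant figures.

Mass → time via G/c³.
1.47 × 10⁻⁵ kg × (G/c³) = 3.641 × 10⁻⁴¹ s

3.641 × 10⁻⁴¹ s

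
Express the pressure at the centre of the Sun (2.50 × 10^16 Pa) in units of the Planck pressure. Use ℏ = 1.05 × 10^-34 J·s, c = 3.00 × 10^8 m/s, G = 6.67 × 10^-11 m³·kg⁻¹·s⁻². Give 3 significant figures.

Planck pressure: p_P = c⁷/(ℏG²) = 4.68 × 10^113 Pa.
2.50 × 10^16 / 4.68 × 10^113 = 5.34 × 10^-98

5.34 × 10^-98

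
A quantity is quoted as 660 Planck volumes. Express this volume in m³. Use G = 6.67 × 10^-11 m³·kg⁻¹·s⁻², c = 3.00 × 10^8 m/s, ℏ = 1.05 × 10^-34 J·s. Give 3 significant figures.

One Planck volume: V_P = (ℏG/c³)^(3/2) = 4.18 × 10^-105 m³.
660 × 4.18 × 10^-105 m³ = 2.76 × 10^-102 m³

2.76 × 10^-102 m³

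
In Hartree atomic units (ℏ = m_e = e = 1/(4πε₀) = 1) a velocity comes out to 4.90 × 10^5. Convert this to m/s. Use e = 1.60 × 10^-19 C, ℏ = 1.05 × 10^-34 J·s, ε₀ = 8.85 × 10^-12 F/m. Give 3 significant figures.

1.07 × 10^12 m/s

One atomic unit of velocity: v_au = e²/(4πε₀ℏ) = 2.19 × 10^6 m/s.
4.90 × 10^5 × 2.19 × 10^6 m/s = 1.07 × 10^12 m/s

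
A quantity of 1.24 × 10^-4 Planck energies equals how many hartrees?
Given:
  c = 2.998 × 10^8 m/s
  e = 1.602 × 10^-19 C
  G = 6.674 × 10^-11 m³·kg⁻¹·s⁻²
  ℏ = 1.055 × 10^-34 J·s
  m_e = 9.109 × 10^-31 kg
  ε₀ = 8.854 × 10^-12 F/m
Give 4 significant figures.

Planck energy: E_P = √(ℏc⁵/G) = 1.957 × 10^9 J
hartree: E_h = m_e e⁴/(4πε₀ℏ)² = 4.354 × 10^-18 J
1.24 × 10^-4 × 1.957 × 10^9 / 4.354 × 10^-18 = 5.572 × 10^22

5.572 × 10^22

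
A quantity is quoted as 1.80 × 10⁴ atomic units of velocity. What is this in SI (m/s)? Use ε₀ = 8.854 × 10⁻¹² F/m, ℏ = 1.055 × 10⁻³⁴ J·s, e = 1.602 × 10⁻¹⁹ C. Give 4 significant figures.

3.935 × 10¹⁰ m/s

One atomic unit of velocity: v_au = e²/(4πε₀ℏ) = 2.186 × 10⁶ m/s.
1.80 × 10⁴ × 2.186 × 10⁶ m/s = 3.935 × 10¹⁰ m/s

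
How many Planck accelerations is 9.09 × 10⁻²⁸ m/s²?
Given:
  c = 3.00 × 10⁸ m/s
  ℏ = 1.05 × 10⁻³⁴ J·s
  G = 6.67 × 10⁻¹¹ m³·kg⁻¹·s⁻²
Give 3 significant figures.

1.63 × 10⁻⁷⁹

Planck acceleration: a_P = √(c⁷/(ℏG)) = 5.59 × 10⁵¹ m/s².
9.09 × 10⁻²⁸ / 5.59 × 10⁵¹ = 1.63 × 10⁻⁷⁹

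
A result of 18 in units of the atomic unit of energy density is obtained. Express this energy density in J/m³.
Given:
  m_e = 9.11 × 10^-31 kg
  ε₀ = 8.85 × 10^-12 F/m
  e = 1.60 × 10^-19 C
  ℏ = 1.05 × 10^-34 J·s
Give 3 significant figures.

5.42 × 10^14 J/m³

One atomic unit of energy density: u_au = E_h/a₀³ = m_e⁴e¹⁰/((4πε₀)⁵ℏ⁸) = 3.01 × 10^13 J/m³.
18 × 3.01 × 10^13 J/m³ = 5.42 × 10^14 J/m³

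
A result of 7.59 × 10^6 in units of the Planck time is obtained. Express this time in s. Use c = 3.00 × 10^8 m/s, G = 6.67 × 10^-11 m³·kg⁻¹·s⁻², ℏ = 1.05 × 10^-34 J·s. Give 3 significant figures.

One Planck time: t_P = √(ℏG/c⁵) = 5.37 × 10^-44 s.
7.59 × 10^6 × 5.37 × 10^-44 s = 4.07 × 10^-37 s

4.07 × 10^-37 s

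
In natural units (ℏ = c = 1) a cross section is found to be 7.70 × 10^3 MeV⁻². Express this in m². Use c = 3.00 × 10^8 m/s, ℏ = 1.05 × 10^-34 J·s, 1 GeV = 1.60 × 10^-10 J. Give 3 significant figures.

2.98 × 10^-22 m²

Area is [L]² = [E]⁻²·(ℏc)²; restore (ℏc)².
1 GeV⁻² → (ℏc)² × (1 GeV in J)⁻² = 3.88 × 10^-32 m².
Convert the energy scale: 7.70 × 10^3 MeV⁻² = 7.70 × 10^9 GeV⁻².
Result: 7.70 × 10^9 × 3.88 × 10^-32 = 2.98 × 10^-22 m².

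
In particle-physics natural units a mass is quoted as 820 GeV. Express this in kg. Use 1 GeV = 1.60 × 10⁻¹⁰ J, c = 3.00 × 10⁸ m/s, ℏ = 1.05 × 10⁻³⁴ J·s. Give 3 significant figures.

1.46 × 10⁻²⁴ kg

Mass is [E]/c²; divide by c².
1 GeV → 1/c² × (1 GeV in J) = 1.78 × 10⁻²⁷ kg.
Result: 820 × 1.78 × 10⁻²⁷ = 1.46 × 10⁻²⁴ kg.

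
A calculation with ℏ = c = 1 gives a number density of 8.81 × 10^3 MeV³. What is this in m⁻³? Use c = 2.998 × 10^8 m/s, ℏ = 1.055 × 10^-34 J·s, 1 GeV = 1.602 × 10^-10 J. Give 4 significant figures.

1.145 × 10^42 m⁻³

Number density is [L]⁻³ = [E]³/(ℏc)³.
1 GeV³ → 1/(ℏc)³ × (1 GeV in J)³ = 1.299 × 10^47 m⁻³.
Convert the energy scale: 8.81 × 10^3 MeV³ = 8.81 × 10^-6 GeV³.
Result: 8.81 × 10^-6 × 1.299 × 10^47 = 1.145 × 10^42 m⁻³.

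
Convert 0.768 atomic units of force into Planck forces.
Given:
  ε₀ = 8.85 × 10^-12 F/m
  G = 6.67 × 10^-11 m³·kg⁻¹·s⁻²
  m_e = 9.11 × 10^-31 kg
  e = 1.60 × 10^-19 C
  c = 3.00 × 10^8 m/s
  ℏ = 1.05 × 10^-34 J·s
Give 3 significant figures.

atomic unit of force: F_au = E_h/a₀ = m_e²e⁶/((4πε₀)³ℏ⁴) = 8.33 × 10^-8 N
Planck force: F_P = c⁴/G = 1.21 × 10^44 N
0.768 × 8.33 × 10^-8 / 1.21 × 10^44 = 5.27 × 10^-52

5.27 × 10^-52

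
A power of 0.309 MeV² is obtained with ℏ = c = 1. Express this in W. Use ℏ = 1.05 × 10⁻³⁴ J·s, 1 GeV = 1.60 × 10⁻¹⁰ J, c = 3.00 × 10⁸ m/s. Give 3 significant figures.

Power is [E]/[T] = [E]²/ℏ.
1 GeV² → 1/ℏ × (1 GeV in J)² = 2.44 × 10¹⁴ W.
Convert the energy scale: 0.309 MeV² = 3.09 × 10⁻⁷ GeV².
Result: 3.09 × 10⁻⁷ × 2.44 × 10¹⁴ = 7.53 × 10⁷ W.

7.53 × 10⁷ W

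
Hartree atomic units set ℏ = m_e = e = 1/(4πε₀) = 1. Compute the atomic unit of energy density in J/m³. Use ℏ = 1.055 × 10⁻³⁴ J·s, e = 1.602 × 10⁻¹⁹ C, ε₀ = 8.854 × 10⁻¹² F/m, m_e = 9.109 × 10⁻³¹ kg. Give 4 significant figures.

2.929 × 10¹³ J/m³

Dimensional analysis gives u_au = E_h/a₀³ = m_e⁴e¹⁰/((4πε₀)⁵ℏ⁸).
E_h = 4.354 × 10⁻¹⁸ J
a₀ = 5.297 × 10⁻¹¹ m
E_h/a₀³ = 2.929 × 10¹³ J/m³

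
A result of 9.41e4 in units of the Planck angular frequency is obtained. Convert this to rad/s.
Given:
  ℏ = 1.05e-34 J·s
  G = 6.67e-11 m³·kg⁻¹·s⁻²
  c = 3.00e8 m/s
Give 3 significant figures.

1.75e48 rad/s

One Planck angular frequency: ω_P = √(c⁵/(ℏG)) = 1.86e43 rad/s.
9.41e4 × 1.86e43 rad/s = 1.75e48 rad/s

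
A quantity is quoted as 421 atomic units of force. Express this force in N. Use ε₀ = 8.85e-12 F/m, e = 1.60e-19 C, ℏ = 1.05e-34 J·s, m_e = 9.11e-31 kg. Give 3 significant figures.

One atomic unit of force: F_au = E_h/a₀ = m_e²e⁶/((4πε₀)³ℏ⁴) = 8.33e-8 N.
421 × 8.33e-8 N = 3.51e-5 N

3.51e-5 N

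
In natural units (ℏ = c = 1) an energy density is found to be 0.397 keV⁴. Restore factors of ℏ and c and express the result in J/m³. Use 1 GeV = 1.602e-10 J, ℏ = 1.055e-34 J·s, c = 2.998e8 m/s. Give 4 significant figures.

8.264e12 J/m³

[E]/[L]³ = [E]⁴/(ℏc)³; restore (ℏc)⁻³.
1 GeV⁴ → 1/(ℏc)³ × (1 GeV in J)⁴ = 2.082e37 J/m³.
Convert the energy scale: 0.397 keV⁴ = 3.97e-25 GeV⁴.
Result: 3.97e-25 × 2.082e37 = 8.264e12 J/m³.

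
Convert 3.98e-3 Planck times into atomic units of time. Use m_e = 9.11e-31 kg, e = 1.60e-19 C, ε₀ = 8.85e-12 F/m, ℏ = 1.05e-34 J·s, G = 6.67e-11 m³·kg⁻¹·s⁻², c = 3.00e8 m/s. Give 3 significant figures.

Planck time: t_P = √(ℏG/c⁵) = 5.37e-44 s
atomic unit of time: τ_au = (4πε₀)²ℏ³/(m_e e⁴) = 2.40e-17 s
3.98e-3 × 5.37e-44 / 2.40e-17 = 8.91e-30

8.91e-30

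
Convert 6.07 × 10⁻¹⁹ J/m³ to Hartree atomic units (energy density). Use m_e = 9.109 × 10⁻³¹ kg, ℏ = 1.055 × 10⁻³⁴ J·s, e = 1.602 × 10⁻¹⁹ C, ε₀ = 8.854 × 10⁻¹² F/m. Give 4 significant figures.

2.072 × 10⁻³²

atomic unit of energy density: u_au = E_h/a₀³ = m_e⁴e¹⁰/((4πε₀)⁵ℏ⁸) = 2.929 × 10¹³ J/m³.
6.07 × 10⁻¹⁹ / 2.929 × 10¹³ = 2.072 × 10⁻³²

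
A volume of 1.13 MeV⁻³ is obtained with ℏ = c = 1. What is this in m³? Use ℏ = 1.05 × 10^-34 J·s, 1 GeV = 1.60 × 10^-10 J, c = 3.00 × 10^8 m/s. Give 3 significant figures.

8.62 × 10^-39 m³

Volume is [L]³ = [E]⁻³·(ℏc)³.
1 GeV⁻³ → (ℏc)³ × (1 GeV in J)⁻³ = 7.63 × 10^-48 m³.
Convert the energy scale: 1.13 MeV⁻³ = 1.13 × 10^9 GeV⁻³.
Result: 1.13 × 10^9 × 7.63 × 10^-48 = 8.62 × 10^-39 m³.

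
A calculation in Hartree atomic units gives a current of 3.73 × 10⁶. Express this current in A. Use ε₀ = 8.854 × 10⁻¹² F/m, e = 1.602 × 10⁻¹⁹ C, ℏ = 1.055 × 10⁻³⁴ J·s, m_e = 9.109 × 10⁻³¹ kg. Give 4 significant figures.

One atomic unit of electric current: I_au = e E_h/ℏ = m_e e⁵/((4πε₀)²ℏ³) = 6.612 × 10⁻³ A.
3.73 × 10⁶ × 6.612 × 10⁻³ A = 2.466 × 10⁴ A

2.466 × 10⁴ A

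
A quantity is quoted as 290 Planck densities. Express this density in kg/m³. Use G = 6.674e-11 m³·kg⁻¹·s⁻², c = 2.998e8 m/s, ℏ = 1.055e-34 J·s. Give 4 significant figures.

One Planck density: ρ_P = c⁵/(ℏG²) = 5.154e96 kg/m³.
290 × 5.154e96 kg/m³ = 1.495e99 kg/m³

1.495e99 kg/m³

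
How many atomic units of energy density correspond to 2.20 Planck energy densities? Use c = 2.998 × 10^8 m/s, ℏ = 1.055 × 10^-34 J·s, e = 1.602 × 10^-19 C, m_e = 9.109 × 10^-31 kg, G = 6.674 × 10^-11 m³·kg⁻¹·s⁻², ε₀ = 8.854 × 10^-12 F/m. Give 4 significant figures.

3.479 × 10^100

Planck energy density: u_P = c⁷/(ℏG²) = 4.632 × 10^113 J/m³
atomic unit of energy density: u_au = E_h/a₀³ = m_e⁴e¹⁰/((4πε₀)⁵ℏ⁸) = 2.929 × 10^13 J/m³
2.20 × 4.632 × 10^113 / 2.929 × 10^13 = 3.479 × 10^100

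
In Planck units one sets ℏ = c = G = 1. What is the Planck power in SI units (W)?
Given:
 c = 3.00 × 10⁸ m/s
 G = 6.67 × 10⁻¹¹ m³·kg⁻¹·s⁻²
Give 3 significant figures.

P_P = c⁵/G
  = 2.43 × 10⁴² / 6.67 × 10⁻¹¹
  = 3.64 × 10⁵² W

3.64 × 10⁵² W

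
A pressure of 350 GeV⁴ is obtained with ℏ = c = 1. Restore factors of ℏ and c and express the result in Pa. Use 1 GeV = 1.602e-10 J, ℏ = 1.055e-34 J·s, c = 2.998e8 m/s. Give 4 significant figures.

7.286e39 Pa

Pressure is [E]/[L]³ = [E]⁴/(ℏc)³.
1 GeV⁴ → 1/(ℏc)³ × (1 GeV in J)⁴ = 2.082e37 Pa.
Result: 350 × 2.082e37 = 7.286e39 Pa.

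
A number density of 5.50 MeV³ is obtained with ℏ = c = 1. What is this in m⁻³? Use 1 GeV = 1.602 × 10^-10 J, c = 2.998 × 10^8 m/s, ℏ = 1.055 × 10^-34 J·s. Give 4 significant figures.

7.147 × 10^38 m⁻³

Number density is [L]⁻³ = [E]³/(ℏc)³.
1 GeV³ → 1/(ℏc)³ × (1 GeV in J)³ = 1.299 × 10^47 m⁻³.
Convert the energy scale: 5.50 MeV³ = 5.50 × 10^-9 GeV³.
Result: 5.50 × 10^-9 × 1.299 × 10^47 = 7.147 × 10^38 m⁻³.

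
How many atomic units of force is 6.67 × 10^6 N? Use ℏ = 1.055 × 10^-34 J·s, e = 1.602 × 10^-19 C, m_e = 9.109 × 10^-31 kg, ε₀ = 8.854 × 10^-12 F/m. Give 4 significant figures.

atomic unit of force: F_au = E_h/a₀ = m_e²e⁶/((4πε₀)³ℏ⁴) = 8.220 × 10^-8 N.
6.67 × 10^6 / 8.220 × 10^-8 = 8.115 × 10^13

8.115 × 10^13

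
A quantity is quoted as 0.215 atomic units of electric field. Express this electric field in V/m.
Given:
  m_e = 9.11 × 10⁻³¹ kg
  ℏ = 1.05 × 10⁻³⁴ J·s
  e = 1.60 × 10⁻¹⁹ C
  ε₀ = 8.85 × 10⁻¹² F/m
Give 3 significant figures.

1.12 × 10¹¹ V/m

One atomic unit of electric field: E_au = E_h/(e a₀) = m_e²e⁵/((4πε₀)³ℏ⁴) = 5.20 × 10¹¹ V/m.
0.215 × 5.20 × 10¹¹ V/m = 1.12 × 10¹¹ V/m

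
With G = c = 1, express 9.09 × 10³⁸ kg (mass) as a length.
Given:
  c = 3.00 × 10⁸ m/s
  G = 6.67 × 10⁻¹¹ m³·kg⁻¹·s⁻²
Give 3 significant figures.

In G = c = 1 units mass has dimensions of length; the conversion factor is G/c².
9.09 × 10³⁸ kg × (G/c²) = 6.74 × 10¹¹ m

6.74 × 10¹¹ m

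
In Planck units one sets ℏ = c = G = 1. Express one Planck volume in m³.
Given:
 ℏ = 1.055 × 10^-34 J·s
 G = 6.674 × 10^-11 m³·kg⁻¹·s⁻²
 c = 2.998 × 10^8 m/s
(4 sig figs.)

V_P = (ℏG/c³)^(3/2)
  = √(1.784 × 10^-209)
  = 4.224 × 10^-105 m³

4.224 × 10^-105 m³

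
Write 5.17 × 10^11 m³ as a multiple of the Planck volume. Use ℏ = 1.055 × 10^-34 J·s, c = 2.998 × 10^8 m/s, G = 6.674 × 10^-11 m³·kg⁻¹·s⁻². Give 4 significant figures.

1.224 × 10^116

Planck volume: V_P = (ℏG/c³)^(3/2) = 4.224 × 10^-105 m³.
5.17 × 10^11 / 4.224 × 10^-105 = 1.224 × 10^116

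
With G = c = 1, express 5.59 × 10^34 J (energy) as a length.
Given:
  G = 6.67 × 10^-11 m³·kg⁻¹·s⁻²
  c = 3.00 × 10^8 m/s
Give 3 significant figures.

4.60 × 10^-10 m

Energy → length via G/c⁴.
5.59 × 10^34 J × (G/c⁴) = 4.60 × 10^-10 m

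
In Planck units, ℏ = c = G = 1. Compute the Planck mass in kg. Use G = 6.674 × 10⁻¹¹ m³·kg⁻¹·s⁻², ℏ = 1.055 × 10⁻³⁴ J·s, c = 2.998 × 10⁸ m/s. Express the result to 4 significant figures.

Dimensional analysis gives m_P = √(ℏc/G).
  = √(4.739 × 10⁻¹⁶)
  = 2.177 × 10⁻⁸ kg

2.177 × 10⁻⁸ kg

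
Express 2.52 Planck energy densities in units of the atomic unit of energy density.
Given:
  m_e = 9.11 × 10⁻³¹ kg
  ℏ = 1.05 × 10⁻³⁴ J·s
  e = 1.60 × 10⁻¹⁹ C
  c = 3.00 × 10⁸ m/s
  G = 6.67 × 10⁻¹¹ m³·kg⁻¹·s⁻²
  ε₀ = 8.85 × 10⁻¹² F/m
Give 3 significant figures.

Planck energy density: u_P = c⁷/(ℏG²) = 4.68 × 10¹¹³ J/m³
atomic unit of energy density: u_au = E_h/a₀³ = m_e⁴e¹⁰/((4πε₀)⁵ℏ⁸) = 3.01 × 10¹³ J/m³
2.52 × 4.68 × 10¹¹³ / 3.01 × 10¹³ = 3.92 × 10¹⁰⁰

3.92 × 10¹⁰⁰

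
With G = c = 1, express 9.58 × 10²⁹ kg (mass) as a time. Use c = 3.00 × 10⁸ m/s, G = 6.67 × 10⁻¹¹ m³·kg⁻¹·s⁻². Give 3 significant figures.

2.37 × 10⁻⁶ s

Mass → time via G/c³.
9.58 × 10²⁹ kg × (G/c³) = 2.37 × 10⁻⁶ s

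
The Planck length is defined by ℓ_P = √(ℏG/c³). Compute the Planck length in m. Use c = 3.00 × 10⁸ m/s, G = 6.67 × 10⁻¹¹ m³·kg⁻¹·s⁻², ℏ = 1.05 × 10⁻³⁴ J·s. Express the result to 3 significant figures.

1.61 × 10⁻³⁵ m

ℓ_P = √(ℏG/c³)
  = √(2.59 × 10⁻⁷⁰)
  = 1.61 × 10⁻³⁵ m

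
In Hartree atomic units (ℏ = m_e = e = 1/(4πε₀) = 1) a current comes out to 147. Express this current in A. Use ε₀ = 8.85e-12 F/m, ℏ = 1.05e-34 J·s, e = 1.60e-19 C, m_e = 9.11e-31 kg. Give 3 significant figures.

0.981 A

One atomic unit of electric current: I_au = e E_h/ℏ = m_e e⁵/((4πε₀)²ℏ³) = 6.67e-3 A.
147 × 6.67e-3 A = 0.981 A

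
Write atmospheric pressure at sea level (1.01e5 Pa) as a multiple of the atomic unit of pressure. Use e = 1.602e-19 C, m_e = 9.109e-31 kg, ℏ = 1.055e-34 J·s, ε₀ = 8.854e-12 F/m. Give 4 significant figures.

3.448e-9

atomic unit of pressure: P_au = E_h/a₀³ = m_e⁴e¹⁰/((4πε₀)⁵ℏ⁸) = 2.929e13 Pa.
1.01e5 / 2.929e13 = 3.448e-9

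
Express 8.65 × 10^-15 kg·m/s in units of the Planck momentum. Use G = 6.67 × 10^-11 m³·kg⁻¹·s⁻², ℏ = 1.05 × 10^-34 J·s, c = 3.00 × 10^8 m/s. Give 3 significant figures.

Planck momentum: p_P = √(ℏc³/G) = 6.52 kg·m/s.
8.65 × 10^-15 / 6.52 = 1.33 × 10^-15

1.33 × 10^-15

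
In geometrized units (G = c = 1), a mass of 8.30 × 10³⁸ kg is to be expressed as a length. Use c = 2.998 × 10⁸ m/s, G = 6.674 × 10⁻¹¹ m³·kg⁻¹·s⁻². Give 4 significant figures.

In G = c = 1 units mass has dimensions of length; the conversion factor is G/c².
8.30 × 10³⁸ kg × (G/c²) = 6.163 × 10¹¹ m

6.163 × 10¹¹ m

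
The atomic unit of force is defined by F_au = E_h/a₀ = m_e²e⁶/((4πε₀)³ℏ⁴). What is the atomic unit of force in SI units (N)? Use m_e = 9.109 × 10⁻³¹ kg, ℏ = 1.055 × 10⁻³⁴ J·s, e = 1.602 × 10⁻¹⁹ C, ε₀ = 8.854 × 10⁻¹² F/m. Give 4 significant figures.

8.220 × 10⁻⁸ N

F_au = E_h/a₀ = m_e²e⁶/((4πε₀)³ℏ⁴)
E_h = 4.354 × 10⁻¹⁸ J
a₀ = 5.297 × 10⁻¹¹ m
E_h/a₀ = 8.220 × 10⁻⁸ N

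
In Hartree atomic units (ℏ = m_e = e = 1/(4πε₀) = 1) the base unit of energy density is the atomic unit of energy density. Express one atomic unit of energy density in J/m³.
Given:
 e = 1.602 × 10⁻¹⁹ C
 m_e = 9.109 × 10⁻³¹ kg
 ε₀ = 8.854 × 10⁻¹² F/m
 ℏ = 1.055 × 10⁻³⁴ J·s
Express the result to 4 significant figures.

2.929 × 10¹³ J/m³

u_au = E_h/a₀³ = m_e⁴e¹⁰/((4πε₀)⁵ℏ⁸)
E_h = 4.354 × 10⁻¹⁸ J
a₀ = 5.297 × 10⁻¹¹ m
E_h/a₀³ = 2.929 × 10¹³ J/m³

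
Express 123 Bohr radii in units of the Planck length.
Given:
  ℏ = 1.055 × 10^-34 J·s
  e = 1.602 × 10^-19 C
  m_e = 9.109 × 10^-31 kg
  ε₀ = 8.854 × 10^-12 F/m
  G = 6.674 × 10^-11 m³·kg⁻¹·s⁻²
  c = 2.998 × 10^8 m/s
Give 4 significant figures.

4.031 × 10^26

Bohr radius: a₀ = 4πε₀ℏ²/(m_e e²) = 5.297 × 10^-11 m
Planck length: ℓ_P = √(ℏG/c³) = 1.616 × 10^-35 m
123 × 5.297 × 10^-11 / 1.616 × 10^-35 = 4.031 × 10^26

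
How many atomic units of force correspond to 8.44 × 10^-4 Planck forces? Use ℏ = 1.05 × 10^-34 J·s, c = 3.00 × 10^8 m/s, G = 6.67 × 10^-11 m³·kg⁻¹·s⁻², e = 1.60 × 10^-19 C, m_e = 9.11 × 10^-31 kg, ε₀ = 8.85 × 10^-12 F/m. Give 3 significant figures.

1.23 × 10^48

Planck force: F_P = c⁴/G = 1.21 × 10^44 N
atomic unit of force: F_au = E_h/a₀ = m_e²e⁶/((4πε₀)³ℏ⁴) = 8.33 × 10^-8 N
8.44 × 10^-4 × 1.21 × 10^44 / 8.33 × 10^-8 = 1.23 × 10^48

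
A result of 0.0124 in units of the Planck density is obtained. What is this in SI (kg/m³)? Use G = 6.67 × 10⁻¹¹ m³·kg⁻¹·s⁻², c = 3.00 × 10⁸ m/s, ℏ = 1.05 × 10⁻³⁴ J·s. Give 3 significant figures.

One Planck density: ρ_P = c⁵/(ℏG²) = 5.20 × 10⁹⁶ kg/m³.
0.0124 × 5.20 × 10⁹⁶ kg/m³ = 6.45 × 10⁹⁴ kg/m³

6.45 × 10⁹⁴ kg/m³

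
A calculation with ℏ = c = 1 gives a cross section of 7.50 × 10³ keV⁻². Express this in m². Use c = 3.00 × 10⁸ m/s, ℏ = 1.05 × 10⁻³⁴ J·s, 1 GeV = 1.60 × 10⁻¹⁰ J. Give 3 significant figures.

Area is [L]² = [E]⁻²·(ℏc)²; restore (ℏc)².
1 GeV⁻² → (ℏc)² × (1 GeV in J)⁻² = 3.88 × 10⁻³² m².
Convert the energy scale: 7.50 × 10³ keV⁻² = 7.50 × 10¹⁵ GeV⁻².
Result: 7.50 × 10¹⁵ × 3.88 × 10⁻³² = 2.91 × 10⁻¹⁶ m².

2.91 × 10⁻¹⁶ m²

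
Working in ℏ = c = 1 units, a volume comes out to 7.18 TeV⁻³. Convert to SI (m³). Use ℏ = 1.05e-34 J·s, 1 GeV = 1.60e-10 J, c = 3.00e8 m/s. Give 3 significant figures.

5.48e-56 m³

Volume is [L]³ = [E]⁻³·(ℏc)³.
1 GeV⁻³ → (ℏc)³ × (1 GeV in J)⁻³ = 7.63e-48 m³.
Convert the energy scale: 7.18 TeV⁻³ = 7.18e-9 GeV⁻³.
Result: 7.18e-9 × 7.63e-48 = 5.48e-56 m³.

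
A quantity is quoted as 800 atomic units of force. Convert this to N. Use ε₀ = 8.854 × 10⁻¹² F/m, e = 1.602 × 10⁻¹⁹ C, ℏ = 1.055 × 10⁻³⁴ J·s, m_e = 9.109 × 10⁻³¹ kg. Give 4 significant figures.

6.576 × 10⁻⁵ N

One atomic unit of force: F_au = E_h/a₀ = m_e²e⁶/((4πε₀)³ℏ⁴) = 8.220 × 10⁻⁸ N.
800 × 8.220 × 10⁻⁸ N = 6.576 × 10⁻⁵ N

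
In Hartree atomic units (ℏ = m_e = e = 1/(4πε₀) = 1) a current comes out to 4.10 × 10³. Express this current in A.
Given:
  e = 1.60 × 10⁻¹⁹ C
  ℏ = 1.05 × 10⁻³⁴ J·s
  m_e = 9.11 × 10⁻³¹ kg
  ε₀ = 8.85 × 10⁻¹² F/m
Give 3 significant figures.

One atomic unit of electric current: I_au = e E_h/ℏ = m_e e⁵/((4πε₀)²ℏ³) = 6.67 × 10⁻³ A.
4.10 × 10³ × 6.67 × 10⁻³ A = 27.4 A

27.4 A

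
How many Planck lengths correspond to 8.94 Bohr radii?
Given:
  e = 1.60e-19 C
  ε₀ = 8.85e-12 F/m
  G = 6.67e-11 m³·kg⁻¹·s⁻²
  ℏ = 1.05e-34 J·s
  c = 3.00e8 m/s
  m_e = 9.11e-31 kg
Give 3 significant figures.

Bohr radius: a₀ = 4πε₀ℏ²/(m_e e²) = 5.26e-11 m
Planck length: ℓ_P = √(ℏG/c³) = 1.61e-35 m
8.94 × 5.26e-11 / 1.61e-35 = 2.92e25

2.92e25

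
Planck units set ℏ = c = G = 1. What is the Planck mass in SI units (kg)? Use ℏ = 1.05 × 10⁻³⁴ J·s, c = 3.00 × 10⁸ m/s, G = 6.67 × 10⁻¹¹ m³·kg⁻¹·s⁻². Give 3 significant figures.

2.17 × 10⁻⁸ kg

Dimensional analysis gives m_P = √(ℏc/G).
  = √(4.72 × 10⁻¹⁶)
  = 2.17 × 10⁻⁸ kg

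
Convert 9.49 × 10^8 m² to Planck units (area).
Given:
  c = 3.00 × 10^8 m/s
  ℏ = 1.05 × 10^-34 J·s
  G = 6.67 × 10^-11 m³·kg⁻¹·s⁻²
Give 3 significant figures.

Planck area: A_P = ℏG/c³ = 2.59 × 10^-70 m².
9.49 × 10^8 / 2.59 × 10^-70 = 3.66 × 10^78

3.66 × 10^78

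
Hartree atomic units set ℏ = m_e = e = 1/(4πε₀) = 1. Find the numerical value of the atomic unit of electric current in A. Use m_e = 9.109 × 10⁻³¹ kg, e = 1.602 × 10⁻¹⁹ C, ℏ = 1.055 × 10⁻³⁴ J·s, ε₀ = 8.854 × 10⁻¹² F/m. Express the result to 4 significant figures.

6.612 × 10⁻³ A

Dimensional analysis gives I_au = e E_h/ℏ = m_e e⁵/((4πε₀)²ℏ³).
E_h = 4.354 × 10⁻¹⁸ J
e·E_h/ℏ = 6.612 × 10⁻³ A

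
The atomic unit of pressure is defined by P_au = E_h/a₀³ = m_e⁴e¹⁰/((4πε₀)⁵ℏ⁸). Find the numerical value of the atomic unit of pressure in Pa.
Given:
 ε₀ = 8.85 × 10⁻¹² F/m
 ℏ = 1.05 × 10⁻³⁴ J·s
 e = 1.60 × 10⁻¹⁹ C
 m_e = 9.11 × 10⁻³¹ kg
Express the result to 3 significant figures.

3.01 × 10¹³ Pa

P_au = E_h/a₀³ = m_e⁴e¹⁰/((4πε₀)⁵ℏ⁸)
E_h = 4.38 × 10⁻¹⁸ J
a₀ = 5.26 × 10⁻¹¹ m
E_h/a₀³ = 3.01 × 10¹³ Pa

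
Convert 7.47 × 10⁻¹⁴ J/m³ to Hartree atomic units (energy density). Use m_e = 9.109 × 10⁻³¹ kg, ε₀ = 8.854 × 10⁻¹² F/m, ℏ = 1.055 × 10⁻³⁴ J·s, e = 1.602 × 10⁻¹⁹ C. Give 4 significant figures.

2.550 × 10⁻²⁷

atomic unit of energy density: u_au = E_h/a₀³ = m_e⁴e¹⁰/((4πε₀)⁵ℏ⁸) = 2.929 × 10¹³ J/m³.
7.47 × 10⁻¹⁴ / 2.929 × 10¹³ = 2.550 × 10⁻²⁷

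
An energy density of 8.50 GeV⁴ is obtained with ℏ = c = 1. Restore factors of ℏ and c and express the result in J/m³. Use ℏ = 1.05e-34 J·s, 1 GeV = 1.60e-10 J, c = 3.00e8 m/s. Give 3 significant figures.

[E]/[L]³ = [E]⁴/(ℏc)³; restore (ℏc)⁻³.
1 GeV⁴ → 1/(ℏc)³ × (1 GeV in J)⁴ = 2.10e37 J/m³.
Result: 8.50 × 2.10e37 = 1.78e38 J/m³.

1.78e38 J/m³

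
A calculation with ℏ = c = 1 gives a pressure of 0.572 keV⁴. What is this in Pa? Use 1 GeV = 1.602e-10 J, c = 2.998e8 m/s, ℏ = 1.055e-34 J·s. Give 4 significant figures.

Pressure is [E]/[L]³ = [E]⁴/(ℏc)³.
1 GeV⁴ → 1/(ℏc)³ × (1 GeV in J)⁴ = 2.082e37 Pa.
Convert the energy scale: 0.572 keV⁴ = 5.72e-25 GeV⁴.
Result: 5.72e-25 × 2.082e37 = 1.191e13 Pa.

1.191e13 Pa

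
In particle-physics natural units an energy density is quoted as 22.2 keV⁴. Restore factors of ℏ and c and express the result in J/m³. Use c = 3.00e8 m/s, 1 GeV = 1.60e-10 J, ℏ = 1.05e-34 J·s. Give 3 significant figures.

[E]/[L]³ = [E]⁴/(ℏc)³; restore (ℏc)⁻³.
1 GeV⁴ → 1/(ℏc)³ × (1 GeV in J)⁴ = 2.10e37 J/m³.
Convert the energy scale: 22.2 keV⁴ = 2.22e-23 GeV⁴.
Result: 2.22e-23 × 2.10e37 = 4.65e14 J/m³.

4.65e14 J/m³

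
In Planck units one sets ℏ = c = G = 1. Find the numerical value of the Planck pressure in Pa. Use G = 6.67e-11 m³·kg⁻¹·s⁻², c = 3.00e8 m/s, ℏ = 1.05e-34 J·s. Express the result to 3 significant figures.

4.68e113 Pa

p_P = c⁷/(ℏG²)
  = 2.19e59 / 4.67e-55
  = 4.68e113 Pa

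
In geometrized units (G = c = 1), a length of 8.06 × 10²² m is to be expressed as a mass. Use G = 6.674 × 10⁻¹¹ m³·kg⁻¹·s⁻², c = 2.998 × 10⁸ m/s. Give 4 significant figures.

1.085 × 10⁵⁰ kg

Length → mass via c²/G.
8.06 × 10²² m × (c²/G) = 1.085 × 10⁵⁰ kg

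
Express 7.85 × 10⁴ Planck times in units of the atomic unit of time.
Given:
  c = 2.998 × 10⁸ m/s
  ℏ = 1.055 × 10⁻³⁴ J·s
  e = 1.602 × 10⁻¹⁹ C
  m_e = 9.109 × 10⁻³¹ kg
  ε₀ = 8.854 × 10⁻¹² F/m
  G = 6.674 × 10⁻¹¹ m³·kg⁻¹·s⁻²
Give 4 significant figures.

Planck time: t_P = √(ℏG/c⁵) = 5.392 × 10⁻⁴⁴ s
atomic unit of time: τ_au = (4πε₀)²ℏ³/(m_e e⁴) = 2.423 × 10⁻¹⁷ s
7.85 × 10⁴ × 5.392 × 10⁻⁴⁴ / 2.423 × 10⁻¹⁷ = 1.747 × 10⁻²²

1.747 × 10⁻²²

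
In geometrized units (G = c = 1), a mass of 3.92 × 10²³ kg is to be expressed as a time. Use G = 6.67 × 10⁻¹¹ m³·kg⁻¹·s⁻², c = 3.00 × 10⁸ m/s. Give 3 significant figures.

9.68 × 10⁻¹³ s

Mass → time via G/c³.
3.92 × 10²³ kg × (G/c³) = 9.68 × 10⁻¹³ s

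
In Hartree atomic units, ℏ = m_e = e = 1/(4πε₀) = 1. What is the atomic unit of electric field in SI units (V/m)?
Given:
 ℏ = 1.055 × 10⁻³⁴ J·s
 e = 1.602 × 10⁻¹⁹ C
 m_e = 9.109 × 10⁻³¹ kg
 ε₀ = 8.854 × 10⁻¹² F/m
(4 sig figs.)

5.131 × 10¹¹ V/m

Dimensional analysis gives E_au = E_h/(e a₀) = m_e²e⁵/((4πε₀)³ℏ⁴).
E_h = 4.354 × 10⁻¹⁸ J
a₀ = 5.297 × 10⁻¹¹ m
E_h/(e·a₀) = 5.131 × 10¹¹ V/m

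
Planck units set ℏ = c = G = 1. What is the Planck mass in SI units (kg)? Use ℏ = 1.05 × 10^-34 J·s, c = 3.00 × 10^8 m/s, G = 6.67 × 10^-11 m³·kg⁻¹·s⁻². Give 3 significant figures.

2.17 × 10^-8 kg

Dimensional analysis gives m_P = √(ℏc/G).
  = √(4.72 × 10^-16)
  = 2.17 × 10^-8 kg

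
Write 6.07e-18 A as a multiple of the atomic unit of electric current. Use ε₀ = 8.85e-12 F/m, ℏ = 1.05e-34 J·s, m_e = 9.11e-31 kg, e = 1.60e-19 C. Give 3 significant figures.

9.10e-16

atomic unit of electric current: I_au = e E_h/ℏ = m_e e⁵/((4πε₀)²ℏ³) = 6.67e-3 A.
6.07e-18 / 6.67e-3 = 9.10e-16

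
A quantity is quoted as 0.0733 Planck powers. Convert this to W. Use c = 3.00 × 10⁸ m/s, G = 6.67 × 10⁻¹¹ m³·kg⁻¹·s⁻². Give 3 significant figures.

One Planck power: P_P = c⁵/G = 3.64 × 10⁵² W.
0.0733 × 3.64 × 10⁵² W = 2.67 × 10⁵¹ W

2.67 × 10⁵¹ W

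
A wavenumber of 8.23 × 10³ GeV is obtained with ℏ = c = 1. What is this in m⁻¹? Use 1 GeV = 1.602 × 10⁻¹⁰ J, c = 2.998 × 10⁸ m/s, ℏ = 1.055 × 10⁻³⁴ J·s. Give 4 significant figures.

4.168 × 10¹⁹ m⁻¹

Inverse length is [E]/(ℏc).
1 GeV → 1/(ℏc) × (1 GeV in J) = 5.065 × 10¹⁵ m⁻¹.
Result: 8.23 × 10³ × 5.065 × 10¹⁵ = 4.168 × 10¹⁹ m⁻¹.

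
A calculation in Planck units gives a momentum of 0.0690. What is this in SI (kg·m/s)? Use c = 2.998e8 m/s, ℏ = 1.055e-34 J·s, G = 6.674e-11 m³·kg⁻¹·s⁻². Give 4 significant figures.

One Planck momentum: p_P = √(ℏc³/G) = 6.527 kg·m/s.
0.0690 × 6.527 kg·m/s = 0.4503 kg·m/s

0.4503 kg·m/s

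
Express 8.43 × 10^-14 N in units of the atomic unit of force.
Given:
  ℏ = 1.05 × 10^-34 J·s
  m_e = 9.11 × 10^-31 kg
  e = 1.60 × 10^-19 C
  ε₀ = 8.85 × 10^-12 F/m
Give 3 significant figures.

atomic unit of force: F_au = E_h/a₀ = m_e²e⁶/((4πε₀)³ℏ⁴) = 8.33 × 10^-8 N.
8.43 × 10^-14 / 8.33 × 10^-8 = 1.01 × 10^-6

1.01 × 10^-6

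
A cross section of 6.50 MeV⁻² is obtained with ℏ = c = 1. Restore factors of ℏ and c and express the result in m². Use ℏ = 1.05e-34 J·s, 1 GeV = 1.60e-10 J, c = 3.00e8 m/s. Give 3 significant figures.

Area is [L]² = [E]⁻²·(ℏc)²; restore (ℏc)².
1 GeV⁻² → (ℏc)² × (1 GeV in J)⁻² = 3.88e-32 m².
Convert the energy scale: 6.50 MeV⁻² = 6.50e6 GeV⁻².
Result: 6.50e6 × 3.88e-32 = 2.52e-25 m².

2.52e-25 m²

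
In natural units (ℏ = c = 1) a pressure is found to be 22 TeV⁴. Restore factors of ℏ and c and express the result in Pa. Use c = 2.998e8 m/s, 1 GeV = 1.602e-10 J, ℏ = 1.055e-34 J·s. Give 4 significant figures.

4.580e50 Pa

Pressure is [E]/[L]³ = [E]⁴/(ℏc)³.
1 GeV⁴ → 1/(ℏc)³ × (1 GeV in J)⁴ = 2.082e37 Pa.
Convert the energy scale: 22 TeV⁴ = 2.20e13 GeV⁴.
Result: 2.20e13 × 2.082e37 = 4.580e50 Pa.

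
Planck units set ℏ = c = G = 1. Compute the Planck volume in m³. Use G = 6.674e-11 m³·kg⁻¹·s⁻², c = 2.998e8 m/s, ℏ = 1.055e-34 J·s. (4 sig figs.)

4.224e-105 m³

The unique combination of the constants set to 1 with dimensions of volume is V_P = (ℏG/c³)^(3/2).
  = √(1.784e-209)
  = 4.224e-105 m³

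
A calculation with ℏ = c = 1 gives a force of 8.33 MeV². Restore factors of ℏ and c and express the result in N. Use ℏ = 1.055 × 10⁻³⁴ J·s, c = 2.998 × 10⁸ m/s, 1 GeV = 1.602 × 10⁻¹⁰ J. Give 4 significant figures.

6.759 N

Force is [E]/[L] = [E]²/(ℏc); restore (ℏc)⁻¹.
1 GeV² → 1/(ℏc) × (1 GeV in J)² = 8.114 × 10⁵ N.
Convert the energy scale: 8.33 MeV² = 8.33 × 10⁻⁶ GeV².
Result: 8.33 × 10⁻⁶ × 8.114 × 10⁵ = 6.759 N.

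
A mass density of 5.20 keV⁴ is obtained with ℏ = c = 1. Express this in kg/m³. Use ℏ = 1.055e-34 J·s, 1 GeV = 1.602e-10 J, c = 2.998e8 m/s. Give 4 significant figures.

1.204e-3 kg/m³

Mass density is [E]/(c²[L]³) = [E]⁴/(ℏ³c⁵).
1 GeV⁴ → 1/(ℏ³c⁵) × (1 GeV in J)⁴ = 2.316e20 kg/m³.
Convert the energy scale: 5.20 keV⁴ = 5.20e-24 GeV⁴.
Result: 5.20e-24 × 2.316e20 = 1.204e-3 kg/m³.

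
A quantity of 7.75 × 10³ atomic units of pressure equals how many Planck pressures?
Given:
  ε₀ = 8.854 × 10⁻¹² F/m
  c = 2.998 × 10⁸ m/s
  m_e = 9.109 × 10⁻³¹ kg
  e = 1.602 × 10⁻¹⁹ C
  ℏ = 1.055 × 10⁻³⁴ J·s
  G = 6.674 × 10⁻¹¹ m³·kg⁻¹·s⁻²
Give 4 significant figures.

4.901 × 10⁻⁹⁷

atomic unit of pressure: P_au = E_h/a₀³ = m_e⁴e¹⁰/((4πε₀)⁵ℏ⁸) = 2.929 × 10¹³ Pa
Planck pressure: p_P = c⁷/(ℏG²) = 4.632 × 10¹¹³ Pa
7.75 × 10³ × 2.929 × 10¹³ / 4.632 × 10¹¹³ = 4.901 × 10⁻⁹⁷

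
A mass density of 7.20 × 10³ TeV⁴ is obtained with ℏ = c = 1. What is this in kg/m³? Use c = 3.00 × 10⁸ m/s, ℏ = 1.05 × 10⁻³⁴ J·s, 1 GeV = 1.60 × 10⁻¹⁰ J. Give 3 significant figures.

1.68 × 10³⁶ kg/m³

Mass density is [E]/(c²[L]³) = [E]⁴/(ℏ³c⁵).
1 GeV⁴ → 1/(ℏ³c⁵) × (1 GeV in J)⁴ = 2.33 × 10²⁰ kg/m³.
Convert the energy scale: 7.20 × 10³ TeV⁴ = 7.20 × 10¹⁵ GeV⁴.
Result: 7.20 × 10¹⁵ × 2.33 × 10²⁰ = 1.68 × 10³⁶ kg/m³.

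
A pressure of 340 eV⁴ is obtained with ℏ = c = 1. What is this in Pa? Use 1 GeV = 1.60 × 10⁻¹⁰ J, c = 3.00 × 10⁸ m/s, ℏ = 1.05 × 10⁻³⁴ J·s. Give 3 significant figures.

7.13 × 10³ Pa

Pressure is [E]/[L]³ = [E]⁴/(ℏc)³.
1 GeV⁴ → 1/(ℏc)³ × (1 GeV in J)⁴ = 2.10 × 10³⁷ Pa.
Convert the energy scale: 340 eV⁴ = 3.40 × 10⁻³⁴ GeV⁴.
Result: 3.40 × 10⁻³⁴ × 2.10 × 10³⁷ = 7.13 × 10³ Pa.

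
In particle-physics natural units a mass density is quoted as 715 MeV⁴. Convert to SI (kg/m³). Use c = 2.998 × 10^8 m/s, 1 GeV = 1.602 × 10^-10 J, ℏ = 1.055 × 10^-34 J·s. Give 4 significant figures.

1.656 × 10^11 kg/m³

Mass density is [E]/(c²[L]³) = [E]⁴/(ℏ³c⁵).
1 GeV⁴ → 1/(ℏ³c⁵) × (1 GeV in J)⁴ = 2.316 × 10^20 kg/m³.
Convert the energy scale: 715 MeV⁴ = 7.15 × 10^-10 GeV⁴.
Result: 7.15 × 10^-10 × 2.316 × 10^20 = 1.656 × 10^11 kg/m³.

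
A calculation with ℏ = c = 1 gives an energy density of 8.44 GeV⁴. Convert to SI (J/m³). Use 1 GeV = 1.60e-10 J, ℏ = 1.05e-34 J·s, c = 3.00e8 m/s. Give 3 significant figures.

1.77e38 J/m³

[E]/[L]³ = [E]⁴/(ℏc)³; restore (ℏc)⁻³.
1 GeV⁴ → 1/(ℏc)³ × (1 GeV in J)⁴ = 2.10e37 J/m³.
Result: 8.44 × 2.10e37 = 1.77e38 J/m³.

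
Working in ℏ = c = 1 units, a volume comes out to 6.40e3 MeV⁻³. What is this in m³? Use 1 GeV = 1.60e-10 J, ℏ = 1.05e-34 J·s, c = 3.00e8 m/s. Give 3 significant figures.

Volume is [L]³ = [E]⁻³·(ℏc)³.
1 GeV⁻³ → (ℏc)³ × (1 GeV in J)⁻³ = 7.63e-48 m³.
Convert the energy scale: 6.40e3 MeV⁻³ = 6.40e12 GeV⁻³.
Result: 6.40e12 × 7.63e-48 = 4.88e-35 m³.

4.88e-35 m³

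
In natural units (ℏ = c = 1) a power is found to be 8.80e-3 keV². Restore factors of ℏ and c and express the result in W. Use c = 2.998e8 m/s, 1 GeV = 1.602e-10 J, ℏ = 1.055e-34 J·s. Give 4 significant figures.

Power is [E]/[T] = [E]²/ℏ.
1 GeV² → 1/ℏ × (1 GeV in J)² = 2.433e14 W.
Convert the energy scale: 8.80e-3 keV² = 8.80e-15 GeV².
Result: 8.80e-15 × 2.433e14 = 2.141 W.

2.141 W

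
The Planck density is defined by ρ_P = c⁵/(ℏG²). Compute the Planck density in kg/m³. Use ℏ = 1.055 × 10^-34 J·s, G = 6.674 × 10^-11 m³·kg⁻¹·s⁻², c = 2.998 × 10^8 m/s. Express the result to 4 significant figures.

5.154 × 10^96 kg/m³

ρ_P = c⁵/(ℏG²)
  = 2.422 × 10^42 / 4.699 × 10^-55
  = 5.154 × 10^96 kg/m³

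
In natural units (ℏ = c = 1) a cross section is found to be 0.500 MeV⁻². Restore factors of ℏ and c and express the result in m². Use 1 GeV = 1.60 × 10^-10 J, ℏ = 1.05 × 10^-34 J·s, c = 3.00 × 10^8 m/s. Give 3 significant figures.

1.94 × 10^-26 m²

Area is [L]² = [E]⁻²·(ℏc)²; restore (ℏc)².
1 GeV⁻² → (ℏc)² × (1 GeV in J)⁻² = 3.88 × 10^-32 m².
Convert the energy scale: 0.500 MeV⁻² = 5.00 × 10^5 GeV⁻².
Result: 5.00 × 10^5 × 3.88 × 10^-32 = 1.94 × 10^-26 m².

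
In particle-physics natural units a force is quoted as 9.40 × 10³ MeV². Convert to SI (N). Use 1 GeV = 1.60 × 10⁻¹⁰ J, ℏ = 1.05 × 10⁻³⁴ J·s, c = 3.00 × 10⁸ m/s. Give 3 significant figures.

7.64 × 10³ N

Force is [E]/[L] = [E]²/(ℏc); restore (ℏc)⁻¹.
1 GeV² → 1/(ℏc) × (1 GeV in J)² = 8.13 × 10⁵ N.
Convert the energy scale: 9.40 × 10³ MeV² = 9.40 × 10⁻³ GeV².
Result: 9.40 × 10⁻³ × 8.13 × 10⁵ = 7.64 × 10³ N.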